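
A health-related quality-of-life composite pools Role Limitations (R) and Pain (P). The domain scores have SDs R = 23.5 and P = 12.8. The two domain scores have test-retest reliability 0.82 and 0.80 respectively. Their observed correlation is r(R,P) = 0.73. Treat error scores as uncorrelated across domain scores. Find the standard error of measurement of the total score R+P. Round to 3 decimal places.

Var(total) = 716.09 + 439.168 = 1155.26.
True-score variance = 583.917 + 439.168 = 1023.09, so reliability = 0.8856.
Error variance = 1155.26 − 1023.09 = 132.173; SEM = √132.173 = 11.497.

11.497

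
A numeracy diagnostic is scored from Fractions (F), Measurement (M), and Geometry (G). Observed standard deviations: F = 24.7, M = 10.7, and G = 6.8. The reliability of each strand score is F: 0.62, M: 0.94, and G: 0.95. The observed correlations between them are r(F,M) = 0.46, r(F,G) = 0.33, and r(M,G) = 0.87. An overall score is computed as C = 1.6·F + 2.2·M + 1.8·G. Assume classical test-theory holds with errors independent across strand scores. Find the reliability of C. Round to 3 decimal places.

Var(C) = 1.6²·24.7² + 2.2²·10.7² + 1.8²·6.8² + 2·[3.52·24.7·10.7·0.46 + 2.88·24.7·6.8·0.33 + 3.96·10.7·6.8·0.87] = 2265.78 + 1676.48 = 3942.26.
With uncorrelated errors the cross-covariances are all true-score covariance, so they carry over unchanged; only the diagonal terms shrink to ρᵢσᵢ².
True-score variance = [1.6²·24.7²·0.62 + 2.2²·10.7²·0.94 + 1.8²·6.8²·0.95] + 1676.48 = 1631.55 + 1676.48 = 3308.03.
Reliability = 3308.03 / 3942.26 = 0.839.

0.839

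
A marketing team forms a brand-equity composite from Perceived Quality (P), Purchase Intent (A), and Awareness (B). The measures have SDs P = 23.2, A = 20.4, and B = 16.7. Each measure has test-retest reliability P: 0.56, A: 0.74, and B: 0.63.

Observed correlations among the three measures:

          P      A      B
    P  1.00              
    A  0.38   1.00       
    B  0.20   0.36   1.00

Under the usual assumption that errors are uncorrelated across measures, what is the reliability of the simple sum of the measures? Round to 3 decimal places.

0.775

Var(P+A+B) = 23.2² + 20.4² + 16.7² + 2·[23.2·20.4·0.38 + 23.2·16.7·0.20 + 20.4·16.7·0.36] = 1233.29 + 759.958 = 1993.25.
Because errors are independent across components, Cov(Tᵢ,Tⱼ) = Cov(Xᵢ,Xⱼ); the off-diagonal part of the true-score variance is the same as above.
True-score variance = [23.2²·0.56 + 20.4²·0.74 + 16.7²·0.63] + 759.958 = 785.073 + 759.958 = 1545.03.
Reliability = 1545.03 / 1993.25 = 0.775.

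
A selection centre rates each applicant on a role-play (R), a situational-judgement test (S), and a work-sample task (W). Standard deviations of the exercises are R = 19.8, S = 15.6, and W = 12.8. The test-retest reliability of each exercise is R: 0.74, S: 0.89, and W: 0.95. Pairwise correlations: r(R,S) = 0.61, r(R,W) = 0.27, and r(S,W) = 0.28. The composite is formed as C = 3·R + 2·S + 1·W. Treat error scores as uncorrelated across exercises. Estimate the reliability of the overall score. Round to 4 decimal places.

0.8634

Var(C) = 3²·19.8² + 2²·15.6² + 12.8² + 2·[6·19.8·15.6·0.61 + 3·19.8·12.8·0.27 + 2·15.6·12.8·0.28] = 4665.64 + 2895.22 = 7560.86.
With uncorrelated errors the cross-covariances are all true-score covariance, so they carry over unchanged; only the diagonal terms shrink to ρᵢσᵢ².
True-score variance = [3²·19.8²·0.74 + 2²·15.6²·0.89 + 12.8²·0.95] + 2895.22 = 3633 + 2895.22 = 6528.21.
Reliability = 6528.21 / 7560.86 = 0.8634.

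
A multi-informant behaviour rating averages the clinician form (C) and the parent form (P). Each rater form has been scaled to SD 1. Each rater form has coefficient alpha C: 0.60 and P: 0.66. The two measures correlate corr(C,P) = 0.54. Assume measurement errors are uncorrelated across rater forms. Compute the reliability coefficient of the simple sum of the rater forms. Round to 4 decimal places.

Var(C+P) = 2 + 2·[0.54] = 2 + 1.08 = 3.08.
Because errors are independent across components, Cov(Tᵢ,Tⱼ) = Cov(Xᵢ,Xⱼ); the off-diagonal part of the true-score variance is the same as above.
True-score variance = [0.60 + 0.66] + 1.08 = 1.26 + 1.08 = 2.34.
Reliability = 2.34 / 3.08 = 0.7597.

0.7597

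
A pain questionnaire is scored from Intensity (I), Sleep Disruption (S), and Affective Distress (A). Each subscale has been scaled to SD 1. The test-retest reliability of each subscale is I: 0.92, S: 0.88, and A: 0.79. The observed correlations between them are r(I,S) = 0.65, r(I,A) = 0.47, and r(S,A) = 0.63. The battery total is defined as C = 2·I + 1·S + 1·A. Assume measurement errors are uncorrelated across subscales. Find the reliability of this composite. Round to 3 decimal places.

Var(C) = 2² + 1 + 1 + 2·[2·0.65 + 2·0.47 + 0.63] = 6 + 5.74 = 11.74.
Under uncorrelated errors the observed covariances equal the true-score covariances, so only the own-variance terms attenuate.
True-score variance = [2²·0.92 + 0.88 + 0.79] + 5.74 = 5.35 + 5.74 = 11.09.
Reliability = 11.09 / 11.74 = 0.945.

0.945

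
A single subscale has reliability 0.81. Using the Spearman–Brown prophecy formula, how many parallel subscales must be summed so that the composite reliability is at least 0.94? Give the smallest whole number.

k ≥ ρ*(1−ρ₁)/(ρ₁(1−ρ*)) = 0.94·0.19 / (0.81·0.06) = 3.675.
Smallest integer k = 4.

4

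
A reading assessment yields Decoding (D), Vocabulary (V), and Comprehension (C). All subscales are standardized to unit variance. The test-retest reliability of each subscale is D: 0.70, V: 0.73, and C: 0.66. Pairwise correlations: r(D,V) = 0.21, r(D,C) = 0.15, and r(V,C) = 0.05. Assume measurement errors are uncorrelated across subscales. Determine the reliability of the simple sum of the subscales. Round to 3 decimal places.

Var(D+V+C) = 3 + 2·[0.21 + 0.15 + 0.05] = 3 + 0.82 = 3.82.
Because errors are independent across components, Cov(Tᵢ,Tⱼ) = Cov(Xᵢ,Xⱼ); the off-diagonal part of the true-score variance is the same as above.
True-score variance = [0.70 + 0.73 + 0.66] + 0.82 = 2.09 + 0.82 = 2.91.
Reliability = 2.91 / 3.82 = 0.762.

0.762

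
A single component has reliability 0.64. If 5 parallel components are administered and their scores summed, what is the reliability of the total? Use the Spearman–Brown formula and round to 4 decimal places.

ρ_k = kρ / (1 + (k−1)ρ) = 5·0.64 / (1 + 4·0.64) = 3.200 / 3.560 = 0.8989.

0.8989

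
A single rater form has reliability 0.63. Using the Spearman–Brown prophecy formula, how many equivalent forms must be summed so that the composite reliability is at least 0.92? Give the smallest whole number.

k ≥ ρ*(1−ρ₁)/(ρ₁(1−ρ*)) = 0.92·0.37 / (0.63·0.08) = 6.754.
Smallest integer k = 7.

7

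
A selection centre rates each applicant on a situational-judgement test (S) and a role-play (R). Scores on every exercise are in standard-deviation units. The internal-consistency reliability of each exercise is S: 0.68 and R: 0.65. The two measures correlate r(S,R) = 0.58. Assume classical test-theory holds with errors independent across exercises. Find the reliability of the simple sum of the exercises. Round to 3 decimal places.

0.788

Var(S+R) = 2 + 2·[0.58] = 2 + 1.16 = 3.16.
With uncorrelated errors the cross-covariances are all true-score covariance, so they carry over unchanged; only the diagonal terms shrink to ρᵢσᵢ².
True-score variance = [0.68 + 0.65] + 1.16 = 1.33 + 1.16 = 2.49.
Reliability = 2.49 / 3.16 = 0.788.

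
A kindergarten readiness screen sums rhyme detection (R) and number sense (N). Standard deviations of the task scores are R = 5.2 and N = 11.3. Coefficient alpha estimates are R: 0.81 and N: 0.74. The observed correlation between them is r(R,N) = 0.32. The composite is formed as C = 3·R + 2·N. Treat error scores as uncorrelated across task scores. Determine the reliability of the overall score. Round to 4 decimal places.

Var(C) = 3²·5.2² + 2²·11.3² + 2·[6·5.2·11.3·0.32] = 754.12 + 225.638 = 979.758.
Because errors are independent across components, Cov(Tᵢ,Tⱼ) = Cov(Xᵢ,Xⱼ); the off-diagonal part of the true-score variance is the same as above.
True-score variance = [3²·5.2²·0.81 + 2²·11.3²·0.74] + 225.638 = 575.084 + 225.638 = 800.722.
Reliability = 800.722 / 979.758 = 0.8173.

0.8173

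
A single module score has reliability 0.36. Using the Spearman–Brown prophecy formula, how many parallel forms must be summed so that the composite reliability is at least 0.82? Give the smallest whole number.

k ≥ ρ*(1−ρ₁)/(ρ₁(1−ρ*)) = 0.82·0.64 / (0.36·0.18) = 8.099.
Smallest integer k = 9.

9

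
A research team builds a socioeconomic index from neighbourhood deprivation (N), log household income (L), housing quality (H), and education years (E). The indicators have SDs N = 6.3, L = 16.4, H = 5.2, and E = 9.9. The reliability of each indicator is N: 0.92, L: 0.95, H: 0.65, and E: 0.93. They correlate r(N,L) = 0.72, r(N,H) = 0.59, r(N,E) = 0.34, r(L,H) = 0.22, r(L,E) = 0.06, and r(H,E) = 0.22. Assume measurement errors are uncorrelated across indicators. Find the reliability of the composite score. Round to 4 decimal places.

Var(N+L+H+E) = 6.3² + 16.4² + 5.2² + 9.9² + 2·[6.3·16.4·0.72 + 6.3·5.2·0.59 + 6.3·9.9·0.34 + 16.4·5.2·0.22 + 16.4·9.9·0.06 + 5.2·9.9·0.22] = 433.7 + 309.507 = 743.207.
Under uncorrelated errors the observed covariances equal the true-score covariances, so only the own-variance terms attenuate.
True-score variance = [6.3²·0.92 + 16.4²·0.95 + 5.2²·0.65 + 9.9²·0.93] + 309.507 = 400.752 + 309.507 = 710.259.
Reliability = 710.259 / 743.207 = 0.9557.

0.9557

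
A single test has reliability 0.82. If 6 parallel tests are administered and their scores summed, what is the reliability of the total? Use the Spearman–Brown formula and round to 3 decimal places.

ρ_k = kρ / (1 + (k−1)ρ) = 6·0.82 / (1 + 5·0.82) = 4.920 / 5.100 = 0.965.

0.965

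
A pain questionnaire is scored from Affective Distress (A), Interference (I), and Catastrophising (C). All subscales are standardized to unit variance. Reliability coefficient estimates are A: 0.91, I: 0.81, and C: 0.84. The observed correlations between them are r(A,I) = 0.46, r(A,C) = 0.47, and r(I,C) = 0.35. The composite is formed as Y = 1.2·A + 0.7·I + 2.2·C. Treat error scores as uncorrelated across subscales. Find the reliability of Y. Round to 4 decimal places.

0.9102

Var(Y) = 1.2² + 0.7² + 2.2² + 2·[0.84·0.46 + 2.64·0.47 + 1.54·0.35] = 6.77 + 4.3324 = 11.1024.
Under uncorrelated errors the observed covariances equal the true-score covariances, so only the own-variance terms attenuate.
True-score variance = [1.2²·0.91 + 0.7²·0.81 + 2.2²·0.84] + 4.3324 = 5.7729 + 4.3324 = 10.1053.
Reliability = 10.1053 / 11.1024 = 0.9102.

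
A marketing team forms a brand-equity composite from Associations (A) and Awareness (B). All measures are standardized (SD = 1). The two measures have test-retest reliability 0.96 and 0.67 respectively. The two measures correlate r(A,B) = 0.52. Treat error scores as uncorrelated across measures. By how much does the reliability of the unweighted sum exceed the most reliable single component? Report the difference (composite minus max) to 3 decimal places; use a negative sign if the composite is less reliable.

Var(sum) = 2 + 1.04 = 3.04; true-score variance = 1.63 + 1.04 = 2.67; composite reliability = 0.8783.
Max component reliability = 0.9600.
Difference = 0.8783 − 0.9600 = -0.082.

-0.082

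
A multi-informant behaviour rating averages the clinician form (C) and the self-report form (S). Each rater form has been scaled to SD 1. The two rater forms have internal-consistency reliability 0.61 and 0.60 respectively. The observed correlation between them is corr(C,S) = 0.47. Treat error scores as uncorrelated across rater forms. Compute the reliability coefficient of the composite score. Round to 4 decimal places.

Var(C+S) = 2 + 2·[0.47] = 2 + 0.94 = 2.94.
Because errors are independent across components, Cov(Tᵢ,Tⱼ) = Cov(Xᵢ,Xⱼ); the off-diagonal part of the true-score variance is the same as above.
True-score variance = [0.61 + 0.60] + 0.94 = 1.21 + 0.94 = 2.15.
Reliability = 2.15 / 2.94 = 0.7313.

0.7313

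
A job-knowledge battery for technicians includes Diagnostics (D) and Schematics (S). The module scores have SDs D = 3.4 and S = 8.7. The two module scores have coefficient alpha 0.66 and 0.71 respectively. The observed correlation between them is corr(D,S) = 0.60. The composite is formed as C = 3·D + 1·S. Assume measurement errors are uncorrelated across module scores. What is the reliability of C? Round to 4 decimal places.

0.7997

Var(C) = 3²·3.4² + 8.7² + 2·[3·3.4·8.7·0.60] = 179.73 + 106.488 = 286.218.
Because errors are independent across components, Cov(Tᵢ,Tⱼ) = Cov(Xᵢ,Xⱼ); the off-diagonal part of the true-score variance is the same as above.
True-score variance = [3²·3.4²·0.66 + 8.7²·0.71] + 106.488 = 122.406 + 106.488 = 228.894.
Reliability = 228.894 / 286.218 = 0.7997.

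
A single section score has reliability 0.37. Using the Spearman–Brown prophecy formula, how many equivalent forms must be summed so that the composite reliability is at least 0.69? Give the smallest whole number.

k ≥ ρ*(1−ρ₁)/(ρ₁(1−ρ*)) = 0.69·0.63 / (0.37·0.31) = 3.790.
Smallest integer k = 4.

4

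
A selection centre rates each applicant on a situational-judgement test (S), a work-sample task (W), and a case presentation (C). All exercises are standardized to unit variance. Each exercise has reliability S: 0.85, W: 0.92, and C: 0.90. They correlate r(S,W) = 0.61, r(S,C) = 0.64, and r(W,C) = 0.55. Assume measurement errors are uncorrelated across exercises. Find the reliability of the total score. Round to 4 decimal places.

0.9500

Var(S+W+C) = 3 + 2·[0.61 + 0.64 + 0.55] = 3 + 3.6 = 6.6.
Because errors are independent across components, Cov(Tᵢ,Tⱼ) = Cov(Xᵢ,Xⱼ); the off-diagonal part of the true-score variance is the same as above.
True-score variance = [0.85 + 0.92 + 0.90] + 3.6 = 2.67 + 3.6 = 6.27.
Reliability = 6.27 / 6.6 = 0.9500.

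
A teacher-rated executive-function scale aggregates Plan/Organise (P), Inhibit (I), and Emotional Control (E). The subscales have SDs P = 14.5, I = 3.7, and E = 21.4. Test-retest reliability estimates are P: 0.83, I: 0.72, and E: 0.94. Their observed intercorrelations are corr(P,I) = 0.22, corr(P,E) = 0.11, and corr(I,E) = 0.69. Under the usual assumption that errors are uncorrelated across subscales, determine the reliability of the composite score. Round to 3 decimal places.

Var(P+I+E) = 14.5² + 3.7² + 21.4² + 2·[14.5·3.7·0.22 + 14.5·21.4·0.11 + 3.7·21.4·0.69] = 681.9 + 201.14 = 883.04.
With uncorrelated errors the cross-covariances are all true-score covariance, so they carry over unchanged; only the diagonal terms shrink to ρᵢσᵢ².
True-score variance = [14.5²·0.83 + 3.7²·0.72 + 21.4²·0.94] + 201.14 = 614.847 + 201.14 = 815.987.
Reliability = 815.987 / 883.04 = 0.924.

0.924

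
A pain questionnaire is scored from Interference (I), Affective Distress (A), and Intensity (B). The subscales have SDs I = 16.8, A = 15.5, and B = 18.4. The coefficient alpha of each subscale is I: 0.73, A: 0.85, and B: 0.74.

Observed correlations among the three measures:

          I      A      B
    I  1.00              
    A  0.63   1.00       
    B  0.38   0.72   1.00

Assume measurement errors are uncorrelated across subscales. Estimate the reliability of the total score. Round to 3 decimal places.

0.891

Var(I+A+B) = 16.8² + 15.5² + 18.4² + 2·[16.8·15.5·0.63 + 16.8·18.4·0.38 + 15.5·18.4·0.72] = 861.05 + 973.723 = 1834.77.
With uncorrelated errors the cross-covariances are all true-score covariance, so they carry over unchanged; only the diagonal terms shrink to ρᵢσᵢ².
True-score variance = [16.8²·0.73 + 15.5²·0.85 + 18.4²·0.74] + 973.723 = 660.782 + 973.723 = 1634.51.
Reliability = 1634.51 / 1834.77 = 0.891.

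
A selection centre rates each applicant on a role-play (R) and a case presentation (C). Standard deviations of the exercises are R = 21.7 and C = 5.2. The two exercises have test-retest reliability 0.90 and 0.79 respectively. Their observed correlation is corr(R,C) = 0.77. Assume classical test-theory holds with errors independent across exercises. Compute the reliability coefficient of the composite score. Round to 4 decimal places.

Var(R+C) = 21.7² + 5.2² + 2·[21.7·5.2·0.77] = 497.93 + 173.774 = 671.704.
Under uncorrelated errors the observed covariances equal the true-score covariances, so only the own-variance terms attenuate.
True-score variance = [21.7²·0.90 + 5.2²·0.79] + 173.774 = 445.163 + 173.774 = 618.936.
Reliability = 618.936 / 671.704 = 0.9214.

0.9214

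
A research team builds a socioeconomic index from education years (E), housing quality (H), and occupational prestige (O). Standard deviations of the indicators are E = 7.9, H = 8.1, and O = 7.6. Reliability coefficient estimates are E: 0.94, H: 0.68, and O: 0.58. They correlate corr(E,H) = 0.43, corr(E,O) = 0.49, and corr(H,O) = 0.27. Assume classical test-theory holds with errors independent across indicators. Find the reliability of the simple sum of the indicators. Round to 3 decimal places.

0.853

Var(E+H+O) = 7.9² + 8.1² + 7.6² + 2·[7.9·8.1·0.43 + 7.9·7.6·0.49 + 8.1·7.6·0.27] = 185.78 + 147.113 = 332.893.
Because errors are independent across components, Cov(Tᵢ,Tⱼ) = Cov(Xᵢ,Xⱼ); the off-diagonal part of the true-score variance is the same as above.
True-score variance = [7.9²·0.94 + 8.1²·0.68 + 7.6²·0.58] + 147.113 = 136.781 + 147.113 = 283.894.
Reliability = 283.894 / 332.893 = 0.853.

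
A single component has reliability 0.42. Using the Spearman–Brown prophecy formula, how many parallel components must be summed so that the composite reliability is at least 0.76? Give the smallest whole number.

k ≥ ρ*(1−ρ₁)/(ρ₁(1−ρ*)) = 0.76·0.58 / (0.42·0.24) = 4.373.
Smallest integer k = 5.

5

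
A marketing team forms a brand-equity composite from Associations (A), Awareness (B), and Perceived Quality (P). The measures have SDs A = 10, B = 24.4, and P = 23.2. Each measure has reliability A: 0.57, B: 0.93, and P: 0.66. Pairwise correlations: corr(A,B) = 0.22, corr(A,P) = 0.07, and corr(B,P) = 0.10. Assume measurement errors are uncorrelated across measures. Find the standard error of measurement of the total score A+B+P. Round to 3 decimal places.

Var(total) = 1233.6 + 253.056 = 1486.66.
True-score variance = 965.923 + 253.056 = 1218.98, so reliability = 0.8199.
Error variance = 1486.66 − 1218.98 = 267.677; SEM = √267.677 = 16.361.

16.361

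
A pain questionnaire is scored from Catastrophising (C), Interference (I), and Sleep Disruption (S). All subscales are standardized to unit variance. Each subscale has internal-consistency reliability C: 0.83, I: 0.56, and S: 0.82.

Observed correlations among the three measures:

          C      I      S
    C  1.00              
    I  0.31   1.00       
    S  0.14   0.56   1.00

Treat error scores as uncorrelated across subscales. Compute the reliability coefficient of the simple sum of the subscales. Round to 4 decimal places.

Var(C+I+S) = 3 + 2·[0.31 + 0.14 + 0.56] = 3 + 2.02 = 5.02.
Because errors are independent across components, Cov(Tᵢ,Tⱼ) = Cov(Xᵢ,Xⱼ); the off-diagonal part of the true-score variance is the same as above.
True-score variance = [0.83 + 0.56 + 0.82] + 2.02 = 2.21 + 2.02 = 4.23.
Reliability = 4.23 / 5.02 = 0.8426.

0.8426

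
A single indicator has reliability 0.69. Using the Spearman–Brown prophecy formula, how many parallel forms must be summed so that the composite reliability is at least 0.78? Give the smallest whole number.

k ≥ ρ*(1−ρ₁)/(ρ₁(1−ρ*)) = 0.78·0.31 / (0.69·0.22) = 1.593.
Smallest integer k = 2.

2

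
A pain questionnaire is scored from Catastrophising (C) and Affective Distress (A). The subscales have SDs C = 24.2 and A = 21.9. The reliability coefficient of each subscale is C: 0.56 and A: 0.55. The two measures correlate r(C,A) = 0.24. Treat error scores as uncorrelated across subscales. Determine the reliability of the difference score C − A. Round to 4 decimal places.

0.4160

Var(C−A) = 24.2² + 21.9² − 2·24.2·21.9·0.24 = 1065.25 − 254.39 = 810.86.
With uncorrelated errors the cross-covariances are all true-score covariance, so they carry over unchanged; only the diagonal terms shrink to ρᵢσᵢ².
True-score variance = [24.2²·0.56 + 21.9²·0.55] − 254.39 = 591.744 − 254.39 = 337.354.
Reliability = 337.354 / 810.86 = 0.4160.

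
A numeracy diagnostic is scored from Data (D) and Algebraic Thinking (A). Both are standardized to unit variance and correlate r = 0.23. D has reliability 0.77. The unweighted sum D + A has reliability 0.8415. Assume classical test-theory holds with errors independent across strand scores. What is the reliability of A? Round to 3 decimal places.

0.840

Var(D+A) = 2 + 2·0.23 = 2.460.
True-score variance = ρ_D + ρ_A + 2·0.23, so 0.8415 = (0.77 + ρ_A + 0.46) / 2.460.
ρ_A = 0.8415·2.460 − 0.77 − 0.46 = 0.840.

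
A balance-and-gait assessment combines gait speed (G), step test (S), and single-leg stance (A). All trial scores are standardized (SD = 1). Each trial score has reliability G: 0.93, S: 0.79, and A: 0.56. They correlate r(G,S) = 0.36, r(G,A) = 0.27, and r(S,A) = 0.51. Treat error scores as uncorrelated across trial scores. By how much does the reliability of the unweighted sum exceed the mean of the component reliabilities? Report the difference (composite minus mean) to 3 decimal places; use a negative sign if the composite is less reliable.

Var(sum) = 3 + 2.28 = 5.28; true-score variance = 2.28 + 2.28 = 4.56; composite reliability = 0.8636.
Mean component reliability = 0.7600.
Difference = 0.8636 − 0.7600 = 0.104.

0.104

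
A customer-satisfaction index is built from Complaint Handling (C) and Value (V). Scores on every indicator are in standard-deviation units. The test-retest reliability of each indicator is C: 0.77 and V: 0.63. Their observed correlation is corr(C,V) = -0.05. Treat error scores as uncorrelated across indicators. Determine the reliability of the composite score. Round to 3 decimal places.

Var(C+V) = 2 + 2·[(-0.05)] = 2 − 0.1 = 1.9.
Because errors are independent across components, Cov(Tᵢ,Tⱼ) = Cov(Xᵢ,Xⱼ); the off-diagonal part of the true-score variance is the same as above.
True-score variance = [0.77 + 0.63] − 0.1 = 1.4 − 0.1 = 1.3.
Reliability = 1.3 / 1.9 = 0.684.

0.684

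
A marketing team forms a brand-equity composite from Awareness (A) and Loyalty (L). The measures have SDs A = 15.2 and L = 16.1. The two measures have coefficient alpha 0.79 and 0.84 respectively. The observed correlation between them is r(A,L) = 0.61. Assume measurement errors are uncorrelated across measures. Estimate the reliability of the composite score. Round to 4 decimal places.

Var(A+L) = 15.2² + 16.1² + 2·[15.2·16.1·0.61] = 490.25 + 298.558 = 788.808.
Because errors are independent across components, Cov(Tᵢ,Tⱼ) = Cov(Xᵢ,Xⱼ); the off-diagonal part of the true-score variance is the same as above.
True-score variance = [15.2²·0.79 + 16.1²·0.84] + 298.558 = 400.258 + 298.558 = 698.816.
Reliability = 698.816 / 788.808 = 0.8859.

0.8859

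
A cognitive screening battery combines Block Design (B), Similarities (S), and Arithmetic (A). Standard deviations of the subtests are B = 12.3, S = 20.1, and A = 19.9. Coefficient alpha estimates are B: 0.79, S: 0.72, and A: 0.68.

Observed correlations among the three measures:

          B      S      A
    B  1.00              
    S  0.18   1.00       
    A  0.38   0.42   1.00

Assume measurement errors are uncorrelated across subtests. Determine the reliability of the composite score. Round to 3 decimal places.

Var(B+S+A) = 12.3² + 20.1² + 19.9² + 2·[12.3·20.1·0.18 + 12.3·19.9·0.38 + 20.1·19.9·0.42] = 951.31 + 611.02 = 1562.33.
Because errors are independent across components, Cov(Tᵢ,Tⱼ) = Cov(Xᵢ,Xⱼ); the off-diagonal part of the true-score variance is the same as above.
True-score variance = [12.3²·0.79 + 20.1²·0.72 + 19.9²·0.68] + 611.02 = 679.693 + 611.02 = 1290.71.
Reliability = 1290.71 / 1562.33 = 0.826.

0.826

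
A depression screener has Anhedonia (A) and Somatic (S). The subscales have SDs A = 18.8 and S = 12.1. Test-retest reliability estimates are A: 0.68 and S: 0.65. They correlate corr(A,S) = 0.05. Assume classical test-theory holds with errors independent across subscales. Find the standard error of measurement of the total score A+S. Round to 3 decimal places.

Var(total) = 499.85 + 22.748 = 522.598.
True-score variance = 335.506 + 22.748 = 358.254, so reliability = 0.6855.
Error variance = 522.598 − 358.254 = 164.344; SEM = √164.344 = 12.820.

12.820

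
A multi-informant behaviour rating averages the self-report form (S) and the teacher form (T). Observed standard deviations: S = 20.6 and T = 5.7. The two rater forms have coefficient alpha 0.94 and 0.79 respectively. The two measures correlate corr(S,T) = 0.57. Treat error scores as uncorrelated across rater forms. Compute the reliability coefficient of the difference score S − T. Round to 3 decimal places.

Var(S−T) = 20.6² + 5.7² − 2·20.6·5.7·0.57 = 456.85 − 133.859 = 322.991.
Under uncorrelated errors the observed covariances equal the true-score covariances, so only the own-variance terms attenuate.
True-score variance = [20.6²·0.94 + 5.7²·0.79] − 133.859 = 424.566 − 133.859 = 290.707.
Reliability = 290.707 / 322.991 = 0.900.

0.900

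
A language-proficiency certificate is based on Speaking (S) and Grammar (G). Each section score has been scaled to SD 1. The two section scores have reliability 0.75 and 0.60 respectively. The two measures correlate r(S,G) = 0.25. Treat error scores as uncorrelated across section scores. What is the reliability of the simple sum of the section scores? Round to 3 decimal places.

Var(S+G) = 2 + 2·[0.25] = 2 + 0.5 = 2.5.
With uncorrelated errors the cross-covariances are all true-score covariance, so they carry over unchanged; only the diagonal terms shrink to ρᵢσᵢ².
True-score variance = [0.75 + 0.60] + 0.5 = 1.35 + 0.5 = 1.85.
Reliability = 1.85 / 2.5 = 0.740.

0.740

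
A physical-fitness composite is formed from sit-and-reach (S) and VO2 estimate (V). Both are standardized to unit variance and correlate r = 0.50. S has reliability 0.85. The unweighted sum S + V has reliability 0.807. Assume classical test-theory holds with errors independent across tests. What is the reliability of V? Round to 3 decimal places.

Var(S+V) = 2 + 2·0.50 = 3.000.
True-score variance = ρ_S + ρ_V + 2·0.50, so 0.807 = (0.85 + ρ_V + 1.00) / 3.000.
ρ_V = 0.807·3.000 − 0.85 − 1.00 = 0.571.

0.571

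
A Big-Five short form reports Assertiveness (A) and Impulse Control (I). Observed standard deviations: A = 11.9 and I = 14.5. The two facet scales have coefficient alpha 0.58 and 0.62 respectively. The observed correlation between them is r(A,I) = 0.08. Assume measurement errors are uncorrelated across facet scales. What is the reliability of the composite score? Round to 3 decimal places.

0.633

Var(A+I) = 11.9² + 14.5² + 2·[11.9·14.5·0.08] = 351.86 + 27.608 = 379.468.
With uncorrelated errors the cross-covariances are all true-score covariance, so they carry over unchanged; only the diagonal terms shrink to ρᵢσᵢ².
True-score variance = [11.9²·0.58 + 14.5²·0.62] + 27.608 = 212.489 + 27.608 = 240.097.
Reliability = 240.097 / 379.468 = 0.633.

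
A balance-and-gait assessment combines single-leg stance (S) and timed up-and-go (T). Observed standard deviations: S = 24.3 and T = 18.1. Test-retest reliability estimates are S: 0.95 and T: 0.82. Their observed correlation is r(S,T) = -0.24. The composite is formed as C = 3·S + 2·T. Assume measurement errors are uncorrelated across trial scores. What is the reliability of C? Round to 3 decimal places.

Var(C) = 3²·24.3² + 2²·18.1² + 2·[6·24.3·18.1·(-0.24)] = 6624.85 − 1266.71 = 5358.14.
With uncorrelated errors the cross-covariances are all true-score covariance, so they carry over unchanged; only the diagonal terms shrink to ρᵢσᵢ².
True-score variance = [3²·24.3²·0.95 + 2²·18.1²·0.82] − 1266.71 = 6123.25 − 1266.71 = 4856.54.
Reliability = 4856.54 / 5358.14 = 0.906.

0.906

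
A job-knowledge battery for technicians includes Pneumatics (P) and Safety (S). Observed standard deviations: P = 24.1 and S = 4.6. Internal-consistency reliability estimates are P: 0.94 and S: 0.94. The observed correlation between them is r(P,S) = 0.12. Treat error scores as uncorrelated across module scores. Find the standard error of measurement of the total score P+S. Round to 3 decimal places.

6.010

Var(total) = 601.97 + 26.6064 = 628.576.
True-score variance = 565.852 + 26.6064 = 592.458, so reliability = 0.9425.
Error variance = 628.576 − 592.458 = 36.1182; SEM = √36.1182 = 6.010.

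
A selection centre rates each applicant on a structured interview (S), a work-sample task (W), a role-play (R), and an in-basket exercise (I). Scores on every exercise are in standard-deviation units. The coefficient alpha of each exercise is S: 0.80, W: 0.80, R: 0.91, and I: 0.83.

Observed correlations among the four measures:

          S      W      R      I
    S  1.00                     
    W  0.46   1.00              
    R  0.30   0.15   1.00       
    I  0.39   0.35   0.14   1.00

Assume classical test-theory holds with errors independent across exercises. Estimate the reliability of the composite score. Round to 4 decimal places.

0.9129

Var(S+W+R+I) = 4 + 2·[0.46 + 0.30 + 0.39 + 0.15 + 0.35 + 0.14] = 4 + 3.58 = 7.58.
With uncorrelated errors the cross-covariances are all true-score covariance, so they carry over unchanged; only the diagonal terms shrink to ρᵢσᵢ².
True-score variance = [0.80 + 0.80 + 0.91 + 0.83] + 3.58 = 3.34 + 3.58 = 6.92.
Reliability = 6.92 / 7.58 = 0.9129.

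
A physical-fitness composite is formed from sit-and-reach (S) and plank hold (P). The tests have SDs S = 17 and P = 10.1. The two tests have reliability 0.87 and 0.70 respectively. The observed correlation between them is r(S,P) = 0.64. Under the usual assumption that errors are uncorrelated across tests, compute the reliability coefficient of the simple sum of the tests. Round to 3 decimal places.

0.888

Var(S+P) = 17² + 10.1² + 2·[17·10.1·0.64] = 391.01 + 219.776 = 610.786.
Under uncorrelated errors the observed covariances equal the true-score covariances, so only the own-variance terms attenuate.
True-score variance = [17²·0.87 + 10.1²·0.70] + 219.776 = 322.837 + 219.776 = 542.613.
Reliability = 542.613 / 610.786 = 0.888.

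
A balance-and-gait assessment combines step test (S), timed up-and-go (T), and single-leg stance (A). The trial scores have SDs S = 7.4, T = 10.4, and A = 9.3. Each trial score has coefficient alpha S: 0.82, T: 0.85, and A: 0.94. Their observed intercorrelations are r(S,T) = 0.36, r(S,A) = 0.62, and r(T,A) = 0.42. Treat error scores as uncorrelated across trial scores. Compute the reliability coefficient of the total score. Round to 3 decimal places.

0.934

Var(S+T+A) = 7.4² + 10.4² + 9.3² + 2·[7.4·10.4·0.36 + 7.4·9.3·0.62 + 10.4·9.3·0.42] = 249.41 + 221.993 = 471.403.
With uncorrelated errors the cross-covariances are all true-score covariance, so they carry over unchanged; only the diagonal terms shrink to ρᵢσᵢ².
True-score variance = [7.4²·0.82 + 10.4²·0.85 + 9.3²·0.94] + 221.993 = 218.14 + 221.993 = 440.133.
Reliability = 440.133 / 471.403 = 0.934.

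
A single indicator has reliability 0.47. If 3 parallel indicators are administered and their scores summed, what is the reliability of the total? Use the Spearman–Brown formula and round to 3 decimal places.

ρ_k = kρ / (1 + (k−1)ρ) = 3·0.47 / (1 + 2·0.47) = 1.410 / 1.940 = 0.727.

0.727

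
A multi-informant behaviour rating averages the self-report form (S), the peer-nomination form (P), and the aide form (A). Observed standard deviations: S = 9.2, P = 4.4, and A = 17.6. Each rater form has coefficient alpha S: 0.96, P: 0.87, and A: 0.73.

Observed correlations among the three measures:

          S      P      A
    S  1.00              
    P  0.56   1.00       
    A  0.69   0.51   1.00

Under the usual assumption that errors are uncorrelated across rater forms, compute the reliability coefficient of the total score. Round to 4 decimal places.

Var(S+P+A) = 9.2² + 4.4² + 17.6² + 2·[9.2·4.4·0.56 + 9.2·17.6·0.69 + 4.4·17.6·0.51] = 413.76 + 347.776 = 761.536.
With uncorrelated errors the cross-covariances are all true-score covariance, so they carry over unchanged; only the diagonal terms shrink to ρᵢσᵢ².
True-score variance = [9.2²·0.96 + 4.4²·0.87 + 17.6²·0.73] + 347.776 = 324.222 + 347.776 = 671.998.
Reliability = 671.998 / 761.536 = 0.8824.

0.8824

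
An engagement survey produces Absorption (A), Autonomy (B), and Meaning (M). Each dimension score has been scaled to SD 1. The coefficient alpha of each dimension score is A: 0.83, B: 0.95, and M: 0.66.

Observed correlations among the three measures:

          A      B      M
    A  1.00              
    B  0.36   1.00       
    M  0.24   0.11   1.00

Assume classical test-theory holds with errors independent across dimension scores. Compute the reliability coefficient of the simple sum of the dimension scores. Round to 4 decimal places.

Var(A+B+M) = 3 + 2·[0.36 + 0.24 + 0.11] = 3 + 1.42 = 4.42.
With uncorrelated errors the cross-covariances are all true-score covariance, so they carry over unchanged; only the diagonal terms shrink to ρᵢσᵢ².
True-score variance = [0.83 + 0.95 + 0.66] + 1.42 = 2.44 + 1.42 = 3.86.
Reliability = 3.86 / 4.42 = 0.8733.

0.8733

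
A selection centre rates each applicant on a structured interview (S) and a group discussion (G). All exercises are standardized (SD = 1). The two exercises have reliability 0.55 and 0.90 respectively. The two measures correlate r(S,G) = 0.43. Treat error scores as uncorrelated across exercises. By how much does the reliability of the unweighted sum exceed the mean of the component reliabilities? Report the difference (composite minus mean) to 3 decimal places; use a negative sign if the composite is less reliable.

Var(sum) = 2 + 0.86 = 2.86; true-score variance = 1.45 + 0.86 = 2.31; composite reliability = 0.8077.
Mean component reliability = 0.7250.
Difference = 0.8077 − 0.7250 = 0.083.

0.083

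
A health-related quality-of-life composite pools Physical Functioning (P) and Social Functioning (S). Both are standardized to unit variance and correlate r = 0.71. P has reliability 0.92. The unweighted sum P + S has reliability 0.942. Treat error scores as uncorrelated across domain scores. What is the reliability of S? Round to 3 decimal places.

0.882

Var(P+S) = 2 + 2·0.71 = 3.420.
True-score variance = ρ_P + ρ_S + 2·0.71, so 0.942 = (0.92 + ρ_S + 1.42) / 3.420.
ρ_S = 0.942·3.420 − 0.92 − 1.42 = 0.882.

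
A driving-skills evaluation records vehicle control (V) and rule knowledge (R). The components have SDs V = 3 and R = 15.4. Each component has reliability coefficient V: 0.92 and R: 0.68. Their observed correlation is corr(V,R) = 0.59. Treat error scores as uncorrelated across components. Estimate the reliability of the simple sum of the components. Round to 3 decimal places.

0.745

Var(V+R) = 3² + 15.4² + 2·[3·15.4·0.59] = 246.16 + 54.516 = 300.676.
Because errors are independent across components, Cov(Tᵢ,Tⱼ) = Cov(Xᵢ,Xⱼ); the off-diagonal part of the true-score variance is the same as above.
True-score variance = [3²·0.92 + 15.4²·0.68] + 54.516 = 169.549 + 54.516 = 224.065.
Reliability = 224.065 / 300.676 = 0.745.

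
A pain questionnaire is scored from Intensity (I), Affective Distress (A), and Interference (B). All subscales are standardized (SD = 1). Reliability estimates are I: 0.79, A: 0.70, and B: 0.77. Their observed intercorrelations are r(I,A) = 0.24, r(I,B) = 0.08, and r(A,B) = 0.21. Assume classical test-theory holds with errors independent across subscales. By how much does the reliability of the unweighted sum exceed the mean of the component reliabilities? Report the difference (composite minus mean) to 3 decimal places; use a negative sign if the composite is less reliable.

0.064

Var(sum) = 3 + 1.06 = 4.06; true-score variance = 2.26 + 1.06 = 3.32; composite reliability = 0.8177.
Mean component reliability = 0.7533.
Difference = 0.8177 − 0.7533 = 0.064.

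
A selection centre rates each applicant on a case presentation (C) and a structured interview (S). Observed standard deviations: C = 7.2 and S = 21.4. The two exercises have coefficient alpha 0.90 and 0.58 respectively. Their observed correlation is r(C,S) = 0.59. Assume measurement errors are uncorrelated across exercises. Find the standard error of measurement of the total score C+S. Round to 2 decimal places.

14.05

Var(total) = 509.8 + 181.814 = 691.614.
True-score variance = 312.273 + 181.814 = 494.087, so reliability = 0.7144.
Error variance = 691.614 − 494.087 = 197.527; SEM = √197.527 = 14.05.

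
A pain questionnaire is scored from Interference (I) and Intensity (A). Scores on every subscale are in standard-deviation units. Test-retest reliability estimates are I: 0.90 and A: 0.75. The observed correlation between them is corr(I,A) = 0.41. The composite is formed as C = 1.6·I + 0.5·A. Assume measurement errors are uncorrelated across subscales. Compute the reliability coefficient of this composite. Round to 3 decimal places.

0.908

Var(C) = 1.6² + 0.5² + 2·[0.8·0.41] = 2.81 + 0.656 = 3.466.
Because errors are independent across components, Cov(Tᵢ,Tⱼ) = Cov(Xᵢ,Xⱼ); the off-diagonal part of the true-score variance is the same as above.
True-score variance = [1.6²·0.90 + 0.5²·0.75] + 0.656 = 2.4915 + 0.656 = 3.1475.
Reliability = 3.1475 / 3.466 = 0.908.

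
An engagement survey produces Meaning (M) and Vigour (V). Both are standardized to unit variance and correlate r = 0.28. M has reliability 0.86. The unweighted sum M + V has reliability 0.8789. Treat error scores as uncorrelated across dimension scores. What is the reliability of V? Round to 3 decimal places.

Var(M+V) = 2 + 2·0.28 = 2.560.
True-score variance = ρ_M + ρ_V + 2·0.28, so 0.8789 = (0.86 + ρ_V + 0.56) / 2.560.
ρ_V = 0.8789·2.560 − 0.86 − 0.56 = 0.830.

0.830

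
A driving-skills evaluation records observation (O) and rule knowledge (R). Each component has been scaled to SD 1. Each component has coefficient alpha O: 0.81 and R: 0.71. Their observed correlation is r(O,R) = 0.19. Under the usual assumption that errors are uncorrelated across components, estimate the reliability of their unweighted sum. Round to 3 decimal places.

Var(O+R) = 2 + 2·[0.19] = 2 + 0.38 = 2.38.
Because errors are independent across components, Cov(Tᵢ,Tⱼ) = Cov(Xᵢ,Xⱼ); the off-diagonal part of the true-score variance is the same as above.
True-score variance = [0.81 + 0.71] + 0.38 = 1.52 + 0.38 = 1.9.
Reliability = 1.9 / 2.38 = 0.798.

0.798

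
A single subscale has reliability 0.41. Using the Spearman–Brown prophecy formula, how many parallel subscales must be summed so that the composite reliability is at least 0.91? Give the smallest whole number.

k ≥ ρ*(1−ρ₁)/(ρ₁(1−ρ*)) = 0.91·0.59 / (0.41·0.09) = 14.550.
Smallest integer k = 15.

15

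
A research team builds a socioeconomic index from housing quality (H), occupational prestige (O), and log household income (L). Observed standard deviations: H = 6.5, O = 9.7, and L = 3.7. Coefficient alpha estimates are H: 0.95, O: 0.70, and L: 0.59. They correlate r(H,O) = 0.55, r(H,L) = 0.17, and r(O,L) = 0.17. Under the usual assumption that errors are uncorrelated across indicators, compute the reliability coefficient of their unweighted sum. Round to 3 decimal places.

Var(H+O+L) = 6.5² + 9.7² + 3.7² + 2·[6.5·9.7·0.55 + 6.5·3.7·0.17 + 9.7·3.7·0.17] = 150.03 + 89.7346 = 239.765.
With uncorrelated errors the cross-covariances are all true-score covariance, so they carry over unchanged; only the diagonal terms shrink to ρᵢσᵢ².
True-score variance = [6.5²·0.95 + 9.7²·0.70 + 3.7²·0.59] + 89.7346 = 114.078 + 89.7346 = 203.812.
Reliability = 203.812 / 239.765 = 0.850.

0.850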